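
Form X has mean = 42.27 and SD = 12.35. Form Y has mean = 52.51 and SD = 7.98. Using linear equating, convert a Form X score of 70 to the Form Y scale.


slope = SD_Y / SD_X = 7.98 / 12.35 ~ 0.6462
intercept = mean_Y - slope * mean_X = 52.51 - (7.98 / 12.35) * 42.27 ~ 25.1971
Y = slope * X + intercept. To avoid rounding drift from the rounded slope/intercept, evaluate the equivalent form Y = mean_Y + SD_Y * (X - mean_X) / SD_X at full precision:
Y = 52.51 + 7.98 * (70 - 42.27) / 12.35
Y = 52.51 + 7.98 * 27.73 / 12.35
Y = 52.51 + 221.2854 / 12.35
Y = 52.51 + 17.9178
Y = 70.4278

70.4278


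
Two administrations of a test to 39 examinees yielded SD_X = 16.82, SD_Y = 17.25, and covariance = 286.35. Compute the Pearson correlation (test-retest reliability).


r = cov(X,Y) / (SD_X * SD_Y)
r = 286.35 / (16.82 * 17.25)
r = 286.35 / 290.145
r = 0.9869

0.9869


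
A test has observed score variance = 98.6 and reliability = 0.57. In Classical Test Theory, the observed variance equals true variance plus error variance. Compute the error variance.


var_true = rxx * var_obs = 0.57 * 98.6 = 56.202
var_error = var_obs - var_true
var_error = 98.6 - 56.202
var_error = 42.398

42.398


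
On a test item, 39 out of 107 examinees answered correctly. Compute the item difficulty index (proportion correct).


Item difficulty p = number correct / total examinees
p = 39 / 107
p = 0.3645

0.3645


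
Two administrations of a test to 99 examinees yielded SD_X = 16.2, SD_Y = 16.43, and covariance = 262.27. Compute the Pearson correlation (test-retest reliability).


r = cov(X,Y) / (SD_X * SD_Y)
r = 262.27 / (16.2 * 16.43)
r = 262.27 / 266.166
r = 0.9854

0.9854


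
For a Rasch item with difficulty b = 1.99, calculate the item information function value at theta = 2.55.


P = 1/(1+exp(-(2.55-1.99))) = 0.6365
I = P*(1-P) = 0.6365 * 0.3635
I = 0.2314

0.2314


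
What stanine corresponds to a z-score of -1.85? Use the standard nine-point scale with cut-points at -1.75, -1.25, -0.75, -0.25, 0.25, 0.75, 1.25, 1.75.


Stanine boundaries: [-1.75, -1.25, -0.75, -0.25, 0.25, 0.75, 1.25, 1.75]
z = -1.85
Check each boundary:
  z < -1.75
  z < -1.25
  z < -0.75
  z < -0.25
  z < 0.25
  z < 0.75
  z < 1.25
  z < 1.75
Highest qualifying boundary gives stanine = 1

1


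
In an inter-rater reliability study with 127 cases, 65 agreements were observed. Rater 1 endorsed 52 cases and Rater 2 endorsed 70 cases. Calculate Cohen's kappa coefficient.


P_o = 65/127 = 0.511811
P_e = (52*70 + 75*57) / 16129 = 0.490731
kappa = (P_o - P_e) / (1 - P_e)
kappa = (0.511811 - 0.490731) / (1 - 0.490731)
kappa = 0.0414

0.0414


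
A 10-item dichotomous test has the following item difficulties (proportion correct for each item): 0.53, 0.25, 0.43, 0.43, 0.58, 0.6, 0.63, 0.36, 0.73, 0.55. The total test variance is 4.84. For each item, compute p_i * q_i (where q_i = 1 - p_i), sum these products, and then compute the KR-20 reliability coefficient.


For each item, compute p_i * q_i:
  Item 1: 0.53 * 0.47 = 0.2491
  Item 2: 0.25 * 0.75 = 0.1875
  Item 3: 0.43 * 0.57 = 0.2451
  Item 4: 0.43 * 0.57 = 0.2451
  Item 5: 0.58 * 0.42 = 0.2436
  Item 6: 0.6 * 0.4 = 0.24
  Item 7: 0.63 * 0.37 = 0.2331
  Item 8: 0.36 * 0.64 = 0.2304
  Item 9: 0.73 * 0.27 = 0.1971
  Item 10: 0.55 * 0.45 = 0.2475
Sum(p_i * q_i) = 0.2491 + 0.1875 + 0.2451 + 0.2451 + 0.2436 + 0.24 + 0.2331 + 0.2304 + 0.1971 + 0.2475 = 2.3185
KR-20 = (k/(k-1)) * (1 - Sum(p_i*q_i) / Var_total)
= (10/9) * (1 - 2.3185/4.84)
= 1.1111 * 0.521
KR-20 = 0.5789

0.5789


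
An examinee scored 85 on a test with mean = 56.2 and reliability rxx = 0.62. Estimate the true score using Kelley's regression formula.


T_est = rxx * X + (1 - rxx) * mean
T_est = 0.62 * 85 + 0.38 * 56.2
T_est = 52.7 + 21.356
T_est = 74.056

74.056


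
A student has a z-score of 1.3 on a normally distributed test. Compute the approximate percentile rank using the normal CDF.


CDF(z) = 0.5 * (1 + erf(z/sqrt(2)))
erf(0.9192) = 0.8064
CDF = 0.9032
Percentile rank = 0.9032 * 100 = 90.32

90.32


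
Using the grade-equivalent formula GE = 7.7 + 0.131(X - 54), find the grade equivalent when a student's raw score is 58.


raw - median = 58 - 54 = 4
slope * diff = 0.131 * 4 = 0.524
GE = 7.7 + 0.524
GE = 8.224

8.224


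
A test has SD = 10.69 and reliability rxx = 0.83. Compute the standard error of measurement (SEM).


SEM = SD * sqrt(1 - rxx)
SEM = 10.69 * sqrt(1 - 0.83)
SEM = 10.69 * sqrt(0.17) = 10.69 * 0.412311
SEM = 4.4076

4.4076


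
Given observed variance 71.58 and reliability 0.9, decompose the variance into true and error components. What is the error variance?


var_true = rxx * var_obs = 0.9 * 71.58 = 64.422
var_error = var_obs - var_true
var_error = 71.58 - 64.422
var_error = 7.158

7.158


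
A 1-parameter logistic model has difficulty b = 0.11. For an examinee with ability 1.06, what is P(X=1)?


theta - b = 1.06 - 0.11 = 0.95
exp(-(theta - b)) = exp(-0.95) = 0.3867
P = 1 / (1 + 0.3867)
P = 0.7211

0.7211


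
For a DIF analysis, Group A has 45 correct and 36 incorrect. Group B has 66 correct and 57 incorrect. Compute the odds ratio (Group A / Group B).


Odds_A = 45/36 = 1.25
Odds_B = 66/57 = 1.1579
OR = Odds_A / Odds_B = 1.25 / 1.1579
Exactly, OR = (45 * 57) / (36 * 66) = 2565 / 2376
OR = 1.0795

1.0795


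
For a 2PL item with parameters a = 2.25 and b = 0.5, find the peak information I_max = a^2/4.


For 2PL, max info at theta = b = 0.5
I_max = a^2 / 4 = 2.25^2 / 4
= 5.0625 / 4
I_max = 1.2656

1.2656


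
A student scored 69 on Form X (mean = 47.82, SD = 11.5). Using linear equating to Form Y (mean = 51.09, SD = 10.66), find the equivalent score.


slope = SD_Y / SD_X = 10.66 / 11.5 ~ 0.927
intercept = mean_Y - slope * mean_X = 51.09 - (10.66 / 11.5) * 47.82 ~ 6.7629
Y = slope * X + intercept. To avoid rounding drift from the rounded slope/intercept, evaluate the equivalent form Y = mean_Y + SD_Y * (X - mean_X) / SD_X at full precision:
Y = 51.09 + 10.66 * (69 - 47.82) / 11.5
Y = 51.09 + 10.66 * 21.18 / 11.5
Y = 51.09 + 225.7788 / 11.5
Y = 51.09 + 19.6329
Y = 70.7229

70.7229


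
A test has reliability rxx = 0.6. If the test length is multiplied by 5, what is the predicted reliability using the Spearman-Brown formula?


r_new = (n * rxx) / (1 + (n-1) * rxx)
r_new = (5 * 0.6) / (1 + 4 * 0.6)
r_new = 3.0 / 3.4
r_new = 0.8824

0.8824


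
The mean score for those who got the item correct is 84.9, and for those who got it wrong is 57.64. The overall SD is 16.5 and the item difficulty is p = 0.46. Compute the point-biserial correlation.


q = 1 - p = 0.54
rpb = ((M1 - M0) / SD) * sqrt(p * q)
rpb = ((84.9 - 57.64) / 16.5) * sqrt(0.46 * 0.54)
rpb = 0.8234

0.8234


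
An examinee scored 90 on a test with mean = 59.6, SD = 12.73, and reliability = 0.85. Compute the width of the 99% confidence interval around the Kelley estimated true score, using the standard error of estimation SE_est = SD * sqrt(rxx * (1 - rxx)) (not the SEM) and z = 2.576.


True score estimate = 0.85*90 + 0.15*59.6 = 85.44
SE_est = SD * sqrt(rxx * (1 - rxx)) = 12.73 * sqrt(0.85 * 0.15) = 12.73 * sqrt(0.1275) = 4.545519
CI = T_est +/- z * SE_est, so width = 2 * z * SE_est = 2 * 2.576 * 4.545519
Width = 23.4185

23.4185


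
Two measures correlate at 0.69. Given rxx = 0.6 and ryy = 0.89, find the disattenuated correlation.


r_corrected = rxy / sqrt(rxx * ryy)
= 0.69 / sqrt(0.6 * 0.89)
= 0.69 / sqrt(0.534)
= 0.69 / 0.730753
r_corrected = 0.9442

0.9442


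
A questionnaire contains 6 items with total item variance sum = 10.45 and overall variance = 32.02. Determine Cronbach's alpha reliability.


alpha = (k/(k-1)) * (1 - sum(si^2)/s_total^2)
= (6/5) * (1 - 10.45/32.02)
alpha = 0.8084

0.8084


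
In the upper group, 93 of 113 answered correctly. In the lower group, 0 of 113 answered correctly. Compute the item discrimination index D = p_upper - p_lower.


p_upper = 93/113 = 0.823
p_lower = 0/113 = 0.0
D = 0.823 - 0.0 = 0.823

0.823


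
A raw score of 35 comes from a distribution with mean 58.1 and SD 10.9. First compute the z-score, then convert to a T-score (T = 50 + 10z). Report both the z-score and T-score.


z = (X - mean) / SD = (35 - 58.1) / 10.9
z = -23.1 / 10.9
z = -2.1193
T-score = T = 50 + 10z
Carry z at full precision (z = -23.1 / 10.9) into the conversion:
T-score = 50 + 10 * (-23.1 / 10.9) = 50 + -231 / 10.9
T-score = 50 + -21.1927
T-score = 28.8073

28.8073


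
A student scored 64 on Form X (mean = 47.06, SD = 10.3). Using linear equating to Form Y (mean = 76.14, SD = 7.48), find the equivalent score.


slope = SD_Y / SD_X = 7.48 / 10.3 ~ 0.7262
intercept = mean_Y - slope * mean_X = 76.14 - (7.48 / 10.3) * 47.06 ~ 41.9644
Y = slope * X + intercept. To avoid rounding drift from the rounded slope/intercept, evaluate the equivalent form Y = mean_Y + SD_Y * (X - mean_X) / SD_X at full precision:
Y = 76.14 + 7.48 * (64 - 47.06) / 10.3
Y = 76.14 + 7.48 * 16.94 / 10.3
Y = 76.14 + 126.7112 / 10.3
Y = 76.14 + 12.3021
Y = 88.4421

88.4421


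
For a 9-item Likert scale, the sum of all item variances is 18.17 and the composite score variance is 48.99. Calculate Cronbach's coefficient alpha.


alpha = (k/(k-1)) * (1 - sum(si^2)/s_total^2)
= (9/8) * (1 - 18.17/48.99)
alpha = 0.7077

0.7077


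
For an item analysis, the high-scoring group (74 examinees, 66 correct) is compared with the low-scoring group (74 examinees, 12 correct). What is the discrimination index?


p_upper = 66/74 = 0.8919
p_lower = 12/74 = 0.1622
D = 0.8919 - 0.1622 = 0.7297

0.7297


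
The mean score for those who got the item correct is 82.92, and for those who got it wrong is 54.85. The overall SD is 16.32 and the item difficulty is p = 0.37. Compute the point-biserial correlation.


q = 1 - p = 0.63
rpb = ((M1 - M0) / SD) * sqrt(p * q)
rpb = ((82.92 - 54.85) / 16.32) * sqrt(0.37 * 0.63)
rpb = 0.8304

0.8304


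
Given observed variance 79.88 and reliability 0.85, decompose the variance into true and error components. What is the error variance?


var_true = rxx * var_obs = 0.85 * 79.88 = 67.898
var_error = var_obs - var_true
var_error = 79.88 - 67.898
var_error = 11.982

11.982


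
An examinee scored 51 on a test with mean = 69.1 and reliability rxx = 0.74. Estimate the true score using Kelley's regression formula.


T_est = rxx * X + (1 - rxx) * mean
T_est = 0.74 * 51 + 0.26 * 69.1
T_est = 37.74 + 17.966
T_est = 55.706

55.706


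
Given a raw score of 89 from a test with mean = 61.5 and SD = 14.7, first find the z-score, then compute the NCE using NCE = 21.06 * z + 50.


z = (X - mean) / SD = (89 - 61.5) / 14.7
z = 27.5 / 14.7
z = 1.8707
NCE = NCE = 21.06z + 50
Carry z at full precision (z = 27.5 / 14.7) into the conversion:
NCE = 21.06 * (27.5 / 14.7) + 50 = 579.15 / 14.7 + 50
NCE = 39.398 + 50
NCE = 89.398

89.398


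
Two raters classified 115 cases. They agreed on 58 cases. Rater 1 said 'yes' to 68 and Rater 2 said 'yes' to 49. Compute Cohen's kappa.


P_o = 58/115 = 0.504348
P_e = (68*49 + 47*66) / 13225 = 0.486503
kappa = (P_o - P_e) / (1 - P_e)
kappa = (0.504348 - 0.486503) / (1 - 0.486503)
kappa = 0.0348

0.0348


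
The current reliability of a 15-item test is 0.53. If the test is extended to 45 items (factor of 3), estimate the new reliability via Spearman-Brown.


r_new = (n * rxx) / (1 + (n-1) * rxx)
r_new = (3 * 0.53) / (1 + 2 * 0.53)
r_new = 1.59 / 2.06
r_new = 0.7718

0.7718


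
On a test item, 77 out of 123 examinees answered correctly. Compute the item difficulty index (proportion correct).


Item difficulty p = number correct / total examinees
p = 77 / 123
p = 0.626

0.626


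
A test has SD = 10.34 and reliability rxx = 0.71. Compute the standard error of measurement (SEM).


SEM = SD * sqrt(1 - rxx)
SEM = 10.34 * sqrt(1 - 0.71)
SEM = 10.34 * sqrt(0.29) = 10.34 * 0.538516
SEM = 5.5683

5.5683


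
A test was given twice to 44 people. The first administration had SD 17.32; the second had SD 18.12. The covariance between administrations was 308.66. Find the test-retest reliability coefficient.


r = cov(X,Y) / (SD_X * SD_Y)
r = 308.66 / (17.32 * 18.12)
r = 308.66 / 313.8384
r = 0.9835

0.9835


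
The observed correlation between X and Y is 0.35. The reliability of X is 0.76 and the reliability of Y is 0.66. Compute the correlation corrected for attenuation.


r_corrected = rxy / sqrt(rxx * ryy)
= 0.35 / sqrt(0.76 * 0.66)
= 0.35 / sqrt(0.5016)
= 0.35 / 0.708237
r_corrected = 0.4942

0.4942


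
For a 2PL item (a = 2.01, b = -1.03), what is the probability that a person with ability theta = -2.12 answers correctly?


a*(theta - b) = 2.01 * (-2.12 - -1.03) = -2.1909
exp(--2.1909) = 8.9433
P = 1 / (1 + 8.9433)
P = 0.1006

0.1006


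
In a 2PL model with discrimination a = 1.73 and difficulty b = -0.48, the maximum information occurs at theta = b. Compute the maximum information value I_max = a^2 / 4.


For 2PL, max info at theta = b = -0.48
I_max = a^2 / 4 = 1.73^2 / 4
= 2.9929 / 4
I_max = 0.7482

0.7482


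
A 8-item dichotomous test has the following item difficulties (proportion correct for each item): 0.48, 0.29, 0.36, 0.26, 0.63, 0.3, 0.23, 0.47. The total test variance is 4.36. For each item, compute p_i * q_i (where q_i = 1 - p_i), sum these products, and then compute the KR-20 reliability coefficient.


For each item, compute p_i * q_i:
  Item 1: 0.48 * 0.52 = 0.2496
  Item 2: 0.29 * 0.71 = 0.2059
  Item 3: 0.36 * 0.64 = 0.2304
  Item 4: 0.26 * 0.74 = 0.1924
  Item 5: 0.63 * 0.37 = 0.2331
  Item 6: 0.3 * 0.7 = 0.21
  Item 7: 0.23 * 0.77 = 0.1771
  Item 8: 0.47 * 0.53 = 0.2491
Sum(p_i * q_i) = 0.2496 + 0.2059 + 0.2304 + 0.1924 + 0.2331 + 0.21 + 0.1771 + 0.2491 = 1.7476
KR-20 = (k/(k-1)) * (1 - Sum(p_i*q_i) / Var_total)
= (8/7) * (1 - 1.7476/4.36)
= 1.1429 * 0.5992
KR-20 = 0.6848

0.6848


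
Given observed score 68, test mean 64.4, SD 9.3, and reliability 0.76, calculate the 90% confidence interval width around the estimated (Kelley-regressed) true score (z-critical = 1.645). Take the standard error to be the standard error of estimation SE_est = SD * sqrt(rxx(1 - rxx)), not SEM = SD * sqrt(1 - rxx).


True score estimate = 0.76*68 + 0.24*64.4 = 67.136
SE_est = SD * sqrt(rxx * (1 - rxx)) = 9.3 * sqrt(0.76 * 0.24) = 9.3 * sqrt(0.1824) = 3.971873
CI = T_est +/- z * SE_est, so width = 2 * z * SE_est = 2 * 1.645 * 3.971873
Width = 13.0675

13.0675


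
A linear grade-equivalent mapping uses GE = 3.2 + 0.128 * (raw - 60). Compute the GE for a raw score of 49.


raw - median = 49 - 60 = -11
slope * diff = 0.128 * -11 = -1.408
GE = 3.2 + -1.408
GE = 1.792

1.792


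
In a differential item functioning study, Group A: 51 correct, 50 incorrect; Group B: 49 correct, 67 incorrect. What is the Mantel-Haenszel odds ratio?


Odds_A = 51/50 = 1.02
Odds_B = 49/67 = 0.7313
OR = Odds_A / Odds_B = 1.02 / 0.7313
Exactly, OR = (51 * 67) / (50 * 49) = 3417 / 2450
OR = 1.3947

1.3947


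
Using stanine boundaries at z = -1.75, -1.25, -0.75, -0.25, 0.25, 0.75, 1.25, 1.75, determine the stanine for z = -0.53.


Stanine boundaries: [-1.75, -1.25, -0.75, -0.25, 0.25, 0.75, 1.25, 1.75]
z = -0.53
Check each boundary:
  z >= -1.75 -> could be stanine 2
  z >= -1.25 -> could be stanine 3
  z >= -0.75 -> could be stanine 4
  z < -0.25
  z < 0.25
  z < 0.75
  z < 1.25
  z < 1.75
Highest qualifying boundary gives stanine = 4

4


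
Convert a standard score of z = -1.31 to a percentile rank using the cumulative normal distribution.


CDF(z) = 0.5 * (1 + erf(z/sqrt(2)))
erf(-0.9263) = -0.8098
CDF = 0.0951
Percentile rank = 0.0951 * 100 = 9.51

9.51


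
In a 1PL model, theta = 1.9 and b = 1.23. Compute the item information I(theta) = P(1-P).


P = 1/(1+exp(-(1.9-1.23))) = 0.6615
I = P*(1-P) = 0.6615 * 0.3385
I = 0.2239

0.2239


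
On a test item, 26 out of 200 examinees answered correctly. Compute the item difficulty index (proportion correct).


Item difficulty p = number correct / total examinees
p = 26 / 200
p = 0.13

0.13


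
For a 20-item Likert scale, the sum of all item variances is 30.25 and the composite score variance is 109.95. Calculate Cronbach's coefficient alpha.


alpha = (k/(k-1)) * (1 - sum(si^2)/s_total^2)
= (20/19) * (1 - 30.25/109.95)
alpha = 0.763

0.763


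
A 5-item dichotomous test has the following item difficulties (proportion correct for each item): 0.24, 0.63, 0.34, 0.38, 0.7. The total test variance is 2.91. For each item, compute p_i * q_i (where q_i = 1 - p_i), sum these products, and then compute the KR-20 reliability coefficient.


For each item, compute p_i * q_i:
  Item 1: 0.24 * 0.76 = 0.1824
  Item 2: 0.63 * 0.37 = 0.2331
  Item 3: 0.34 * 0.66 = 0.2244
  Item 4: 0.38 * 0.62 = 0.2356
  Item 5: 0.7 * 0.3 = 0.21
Sum(p_i * q_i) = 0.1824 + 0.2331 + 0.2244 + 0.2356 + 0.21 = 1.0855
KR-20 = (k/(k-1)) * (1 - Sum(p_i*q_i) / Var_total)
= (5/4) * (1 - 1.0855/2.91)
= 1.25 * 0.627
KR-20 = 0.7837

0.7837


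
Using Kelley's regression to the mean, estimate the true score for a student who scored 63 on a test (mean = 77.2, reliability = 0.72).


T_est = rxx * X + (1 - rxx) * mean
T_est = 0.72 * 63 + 0.28 * 77.2
T_est = 45.36 + 21.616
T_est = 66.976

66.976


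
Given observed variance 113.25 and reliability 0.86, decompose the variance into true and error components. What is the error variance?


var_true = rxx * var_obs = 0.86 * 113.25 = 97.395
var_error = var_obs - var_true
var_error = 113.25 - 97.395
var_error = 15.855

15.855


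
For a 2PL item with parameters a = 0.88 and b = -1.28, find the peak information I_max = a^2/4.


For 2PL, max info at theta = b = -1.28
I_max = a^2 / 4 = 0.88^2 / 4
= 0.7744 / 4
I_max = 0.1936

0.1936


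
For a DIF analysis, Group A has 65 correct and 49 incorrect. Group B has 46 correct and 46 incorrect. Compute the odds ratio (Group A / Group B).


Odds_A = 65/49 = 1.3265
Odds_B = 46/46 = 1.0
OR = Odds_A / Odds_B = 1.3265 / 1.0
Exactly, OR = (65 * 46) / (49 * 46) = 2990 / 2254
OR = 1.3265

1.3265


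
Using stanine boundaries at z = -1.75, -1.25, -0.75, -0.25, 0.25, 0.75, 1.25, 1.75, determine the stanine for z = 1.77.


Stanine boundaries: [-1.75, -1.25, -0.75, -0.25, 0.25, 0.75, 1.25, 1.75]
z = 1.77
Check each boundary:
  z >= -1.75 -> could be stanine 2
  z >= -1.25 -> could be stanine 3
  z >= -0.75 -> could be stanine 4
  z >= -0.25 -> could be stanine 5
  z >= 0.25 -> could be stanine 6
  z >= 0.75 -> could be stanine 7
  z >= 1.25 -> could be stanine 8
  z >= 1.75 -> could be stanine 9
Highest qualifying boundary gives stanine = 9

9


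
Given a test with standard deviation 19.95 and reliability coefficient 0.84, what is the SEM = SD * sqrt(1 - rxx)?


SEM = SD * sqrt(1 - rxx)
SEM = 19.95 * sqrt(1 - 0.84)
SEM = 19.95 * sqrt(0.16) = 19.95 * 0.4
SEM = 7.98

7.98


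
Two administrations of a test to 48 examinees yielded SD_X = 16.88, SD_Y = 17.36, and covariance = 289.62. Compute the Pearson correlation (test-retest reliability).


r = cov(X,Y) / (SD_X * SD_Y)
r = 289.62 / (16.88 * 17.36)
r = 289.62 / 293.0368
r = 0.9883

0.9883


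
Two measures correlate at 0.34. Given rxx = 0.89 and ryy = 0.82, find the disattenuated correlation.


r_corrected = rxy / sqrt(rxx * ryy)
= 0.34 / sqrt(0.89 * 0.82)
= 0.34 / sqrt(0.7298)
= 0.34 / 0.854283
r_corrected = 0.398

0.398


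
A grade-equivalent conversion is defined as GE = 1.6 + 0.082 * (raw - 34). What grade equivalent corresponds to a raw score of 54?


raw - median = 54 - 34 = 20
slope * diff = 0.082 * 20 = 1.64
GE = 1.6 + 1.64
GE = 3.24

3.24


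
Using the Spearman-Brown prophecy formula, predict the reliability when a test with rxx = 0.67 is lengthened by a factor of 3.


r_new = (n * rxx) / (1 + (n-1) * rxx)
r_new = (3 * 0.67) / (1 + 2 * 0.67)
r_new = 2.01 / 2.34
r_new = 0.859

0.859


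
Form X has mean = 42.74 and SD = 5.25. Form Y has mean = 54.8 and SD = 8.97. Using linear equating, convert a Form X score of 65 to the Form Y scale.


slope = SD_Y / SD_X = 8.97 / 5.25 ~ 1.7086
intercept = mean_Y - slope * mean_X = 54.8 - (8.97 / 5.25) * 42.74 ~ -18.2243
Y = slope * X + intercept. To avoid rounding drift from the rounded slope/intercept, evaluate the equivalent form Y = mean_Y + SD_Y * (X - mean_X) / SD_X at full precision:
Y = 54.8 + 8.97 * (65 - 42.74) / 5.25
Y = 54.8 + 8.97 * 22.26 / 5.25
Y = 54.8 + 199.6722 / 5.25
Y = 54.8 + 38.0328
Y = 92.8328

92.8328


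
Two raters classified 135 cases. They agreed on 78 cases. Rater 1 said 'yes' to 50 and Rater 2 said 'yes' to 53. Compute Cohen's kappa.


P_o = 78/135 = 0.577778
P_e = (50*53 + 85*82) / 18225 = 0.527846
kappa = (P_o - P_e) / (1 - P_e)
kappa = (0.577778 - 0.527846) / (1 - 0.527846)
kappa = 0.1058

0.1058


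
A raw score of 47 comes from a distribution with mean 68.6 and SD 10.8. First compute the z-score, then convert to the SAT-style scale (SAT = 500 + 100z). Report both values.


z = (X - mean) / SD = (47 - 68.6) / 10.8
z = -21.6 / 10.8
z = -2.0
SAT-scale = SAT = 500 + 100z
Carry z at full precision (z = -21.6 / 10.8) into the conversion:
SAT-scale = 500 + 100 * (-21.6 / 10.8) = 500 + -2160 / 10.8
SAT-scale = 500 + -200.0
SAT-scale = 300.0

300.0


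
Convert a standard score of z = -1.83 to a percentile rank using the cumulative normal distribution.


CDF(z) = 0.5 * (1 + erf(z/sqrt(2)))
erf(-1.294) = -0.9328
CDF = 0.0336
Percentile rank = 0.0336 * 100 = 3.36

3.36


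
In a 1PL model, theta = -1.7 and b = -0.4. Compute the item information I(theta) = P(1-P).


P = 1/(1+exp(-(-1.7--0.4))) = 0.2142
I = P*(1-P) = 0.2142 * 0.7858
I = 0.1683

0.1683


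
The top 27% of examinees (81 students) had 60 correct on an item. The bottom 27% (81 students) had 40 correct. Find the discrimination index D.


p_upper = 60/81 = 0.7407
p_lower = 40/81 = 0.4938
D = 0.7407 - 0.4938 = 0.2469

0.2469


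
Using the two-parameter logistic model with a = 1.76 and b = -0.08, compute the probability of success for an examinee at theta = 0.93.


a*(theta - b) = 1.76 * (0.93 - -0.08) = 1.7776
exp(-1.7776) = 0.169
P = 1 / (1 + 0.169)
P = 0.8554

0.8554


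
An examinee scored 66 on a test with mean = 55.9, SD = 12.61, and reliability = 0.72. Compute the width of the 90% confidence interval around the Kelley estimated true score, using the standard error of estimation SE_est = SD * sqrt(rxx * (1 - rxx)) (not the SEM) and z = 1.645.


True score estimate = 0.72*66 + 0.28*55.9 = 63.172
SE_est = SD * sqrt(rxx * (1 - rxx)) = 12.61 * sqrt(0.72 * 0.28) = 12.61 * sqrt(0.2016) = 5.661876
CI = T_est +/- z * SE_est, so width = 2 * z * SE_est = 2 * 1.645 * 5.661876
Width = 18.6276

18.6276


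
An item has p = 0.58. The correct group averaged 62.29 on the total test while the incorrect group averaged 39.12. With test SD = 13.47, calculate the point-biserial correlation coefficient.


q = 1 - p = 0.42
rpb = ((M1 - M0) / SD) * sqrt(p * q)
rpb = ((62.29 - 39.12) / 13.47) * sqrt(0.58 * 0.42)
rpb = 0.849

0.849


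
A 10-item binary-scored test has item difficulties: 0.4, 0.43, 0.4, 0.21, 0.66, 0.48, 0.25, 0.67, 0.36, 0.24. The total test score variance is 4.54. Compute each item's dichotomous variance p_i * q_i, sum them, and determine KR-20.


For each item, compute p_i * q_i:
  Item 1: 0.4 * 0.6 = 0.24
  Item 2: 0.43 * 0.57 = 0.2451
  Item 3: 0.4 * 0.6 = 0.24
  Item 4: 0.21 * 0.79 = 0.1659
  Item 5: 0.66 * 0.34 = 0.2244
  Item 6: 0.48 * 0.52 = 0.2496
  Item 7: 0.25 * 0.75 = 0.1875
  Item 8: 0.67 * 0.33 = 0.2211
  Item 9: 0.36 * 0.64 = 0.2304
  Item 10: 0.24 * 0.76 = 0.1824
Sum(p_i * q_i) = 0.24 + 0.2451 + 0.24 + 0.1659 + 0.2244 + 0.2496 + 0.1875 + 0.2211 + 0.2304 + 0.1824 = 2.1864
KR-20 = (k/(k-1)) * (1 - Sum(p_i*q_i) / Var_total)
= (10/9) * (1 - 2.1864/4.54)
= 1.1111 * 0.5184
KR-20 = 0.576

0.576


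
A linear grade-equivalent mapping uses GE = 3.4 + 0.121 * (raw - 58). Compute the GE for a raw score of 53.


raw - median = 53 - 58 = -5
slope * diff = 0.121 * -5 = -0.605
GE = 3.4 + -0.605
GE = 2.795

2.795


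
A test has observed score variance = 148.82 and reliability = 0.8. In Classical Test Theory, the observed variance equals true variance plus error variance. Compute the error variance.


var_true = rxx * var_obs = 0.8 * 148.82 = 119.056
var_error = var_obs - var_true
var_error = 148.82 - 119.056
var_error = 29.764

29.764


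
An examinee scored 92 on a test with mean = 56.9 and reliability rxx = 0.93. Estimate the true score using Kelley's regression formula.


T_est = rxx * X + (1 - rxx) * mean
T_est = 0.93 * 92 + 0.07 * 56.9
T_est = 85.56 + 3.983
T_est = 89.543

89.543


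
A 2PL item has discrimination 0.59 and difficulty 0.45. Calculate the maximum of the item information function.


For 2PL, max info at theta = b = 0.45
I_max = a^2 / 4 = 0.59^2 / 4
= 0.3481 / 4
I_max = 0.087

0.087


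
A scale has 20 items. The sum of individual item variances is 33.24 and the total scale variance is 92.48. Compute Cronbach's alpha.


alpha = (k/(k-1)) * (1 - sum(si^2)/s_total^2)
= (20/19) * (1 - 33.24/92.48)
alpha = 0.6743

0.6743


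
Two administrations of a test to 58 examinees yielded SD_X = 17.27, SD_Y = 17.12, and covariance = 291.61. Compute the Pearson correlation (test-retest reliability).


r = cov(X,Y) / (SD_X * SD_Y)
r = 291.61 / (17.27 * 17.12)
r = 291.61 / 295.6624
r = 0.9863

0.9863


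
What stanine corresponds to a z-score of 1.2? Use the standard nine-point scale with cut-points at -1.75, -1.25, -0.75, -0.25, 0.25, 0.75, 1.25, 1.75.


Stanine boundaries: [-1.75, -1.25, -0.75, -0.25, 0.25, 0.75, 1.25, 1.75]
z = 1.2
Check each boundary:
  z >= -1.75 -> could be stanine 2
  z >= -1.25 -> could be stanine 3
  z >= -0.75 -> could be stanine 4
  z >= -0.25 -> could be stanine 5
  z >= 0.25 -> could be stanine 6
  z >= 0.75 -> could be stanine 7
  z < 1.25
  z < 1.75
Highest qualifying boundary gives stanine = 7

7


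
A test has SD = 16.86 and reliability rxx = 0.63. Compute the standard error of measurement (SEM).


SEM = SD * sqrt(1 - rxx)
SEM = 16.86 * sqrt(1 - 0.63)
SEM = 16.86 * sqrt(0.37) = 16.86 * 0.608276
SEM = 10.2555

10.2555


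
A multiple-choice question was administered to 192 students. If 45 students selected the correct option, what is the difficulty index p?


Item difficulty p = number correct / total examinees
p = 45 / 192
p = 0.2344

0.2344


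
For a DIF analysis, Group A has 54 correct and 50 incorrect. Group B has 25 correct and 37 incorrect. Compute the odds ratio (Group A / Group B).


Odds_A = 54/50 = 1.08
Odds_B = 25/37 = 0.6757
OR = Odds_A / Odds_B = 1.08 / 0.6757
Exactly, OR = (54 * 37) / (50 * 25) = 1998 / 1250
OR = 1.5984

1.5984


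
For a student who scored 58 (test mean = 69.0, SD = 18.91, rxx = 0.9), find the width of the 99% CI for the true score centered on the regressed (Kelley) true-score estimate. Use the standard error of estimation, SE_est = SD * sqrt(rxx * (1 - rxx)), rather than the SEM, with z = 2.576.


True score estimate = 0.9*58 + 0.1*69.0 = 59.1
SE_est = SD * sqrt(rxx * (1 - rxx)) = 18.91 * sqrt(0.9 * 0.1) = 18.91 * sqrt(0.09) = 5.673
CI = T_est +/- z * SE_est, so width = 2 * z * SE_est = 2 * 2.576 * 5.673
Width = 29.2273

29.2273


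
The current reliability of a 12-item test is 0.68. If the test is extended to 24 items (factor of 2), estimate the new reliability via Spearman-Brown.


r_new = (n * rxx) / (1 + (n-1) * rxx)
r_new = (2 * 0.68) / (1 + 1 * 0.68)
r_new = 1.36 / 1.68
r_new = 0.8095

0.8095


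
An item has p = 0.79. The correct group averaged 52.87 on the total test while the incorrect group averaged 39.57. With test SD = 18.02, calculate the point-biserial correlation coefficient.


q = 1 - p = 0.21
rpb = ((M1 - M0) / SD) * sqrt(p * q)
rpb = ((52.87 - 39.57) / 18.02) * sqrt(0.79 * 0.21)
rpb = 0.3006

0.3006


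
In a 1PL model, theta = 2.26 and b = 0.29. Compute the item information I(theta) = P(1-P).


P = 1/(1+exp(-(2.26-0.29))) = 0.8776
I = P*(1-P) = 0.8776 * 0.1224
I = 0.1074

0.1074


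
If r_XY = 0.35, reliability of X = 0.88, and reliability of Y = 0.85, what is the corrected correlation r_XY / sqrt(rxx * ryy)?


r_corrected = rxy / sqrt(rxx * ryy)
= 0.35 / sqrt(0.88 * 0.85)
= 0.35 / sqrt(0.748)
= 0.35 / 0.86487
r_corrected = 0.4047

0.4047


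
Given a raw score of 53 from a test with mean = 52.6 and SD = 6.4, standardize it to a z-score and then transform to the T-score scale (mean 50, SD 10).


z = (X - mean) / SD = (53 - 52.6) / 6.4
z = 0.4 / 6.4
z = 0.0625
T-score = T = 50 + 10z
Carry z at full precision (z = 0.4 / 6.4) into the conversion:
T-score = 50 + 10 * (0.4 / 6.4) = 50 + 4 / 6.4
T-score = 50 + 0.625
T-score = 50.625

50.625


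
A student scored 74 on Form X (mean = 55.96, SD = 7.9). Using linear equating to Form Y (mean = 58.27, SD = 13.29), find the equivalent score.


slope = SD_Y / SD_X = 13.29 / 7.9 ~ 1.6823
intercept = mean_Y - slope * mean_X = 58.27 - (13.29 / 7.9) * 55.96 ~ -35.8703
Y = slope * X + intercept. To avoid rounding drift from the rounded slope/intercept, evaluate the equivalent form Y = mean_Y + SD_Y * (X - mean_X) / SD_X at full precision:
Y = 58.27 + 13.29 * (74 - 55.96) / 7.9
Y = 58.27 + 13.29 * 18.04 / 7.9
Y = 58.27 + 239.7516 / 7.9
Y = 58.27 + 30.3483
Y = 88.6183

88.6183


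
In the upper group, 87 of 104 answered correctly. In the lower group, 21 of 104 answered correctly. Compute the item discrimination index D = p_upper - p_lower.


p_upper = 87/104 = 0.8365
p_lower = 21/104 = 0.2019
D = 0.8365 - 0.2019 = 0.6346

0.6346


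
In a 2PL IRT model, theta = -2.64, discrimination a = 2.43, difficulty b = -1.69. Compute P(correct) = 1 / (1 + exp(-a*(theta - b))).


a*(theta - b) = 2.43 * (-2.64 - -1.69) = -2.3085
exp(--2.3085) = 10.0593
P = 1 / (1 + 10.0593)
P = 0.0904

0.0904


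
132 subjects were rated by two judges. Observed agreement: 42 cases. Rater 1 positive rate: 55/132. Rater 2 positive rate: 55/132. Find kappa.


P_o = 42/132 = 0.318182
P_e = (55*55 + 77*77) / 17424 = 0.513889
kappa = (P_o - P_e) / (1 - P_e)
kappa = (0.318182 - 0.513889) / (1 - 0.513889)
kappa = -0.4026

-0.4026


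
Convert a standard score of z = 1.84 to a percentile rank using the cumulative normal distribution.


CDF(z) = 0.5 * (1 + erf(z/sqrt(2)))
erf(1.3011) = 0.9342
CDF = 0.9671
Percentile rank = 0.9671 * 100 = 96.71

96.71


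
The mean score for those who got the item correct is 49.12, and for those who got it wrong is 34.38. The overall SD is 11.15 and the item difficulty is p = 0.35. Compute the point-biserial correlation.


q = 1 - p = 0.65
rpb = ((M1 - M0) / SD) * sqrt(p * q)
rpb = ((49.12 - 34.38) / 11.15) * sqrt(0.35 * 0.65)
rpb = 0.6305

0.6305


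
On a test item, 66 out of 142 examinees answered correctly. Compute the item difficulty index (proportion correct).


Item difficulty p = number correct / total examinees
p = 66 / 142
p = 0.4648

0.4648


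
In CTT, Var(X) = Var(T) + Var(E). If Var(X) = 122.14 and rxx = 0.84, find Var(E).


var_true = rxx * var_obs = 0.84 * 122.14 = 102.5976
var_error = var_obs - var_true
var_error = 122.14 - 102.5976
var_error = 19.5424

19.5424


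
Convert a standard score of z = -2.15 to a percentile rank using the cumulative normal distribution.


CDF(z) = 0.5 * (1 + erf(z/sqrt(2)))
erf(-1.5203) = -0.9684
CDF = 0.0158
Percentile rank = 0.0158 * 100 = 1.58

1.58


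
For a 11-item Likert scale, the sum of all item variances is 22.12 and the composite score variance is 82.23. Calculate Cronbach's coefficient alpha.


alpha = (k/(k-1)) * (1 - sum(si^2)/s_total^2)
= (11/10) * (1 - 22.12/82.23)
alpha = 0.8041

0.8041


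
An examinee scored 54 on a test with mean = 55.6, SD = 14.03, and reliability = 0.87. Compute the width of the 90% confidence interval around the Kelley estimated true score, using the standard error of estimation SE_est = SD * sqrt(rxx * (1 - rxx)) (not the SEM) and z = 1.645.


True score estimate = 0.87*54 + 0.13*55.6 = 54.208
SE_est = SD * sqrt(rxx * (1 - rxx)) = 14.03 * sqrt(0.87 * 0.13) = 14.03 * sqrt(0.1131) = 4.718337
CI = T_est +/- z * SE_est, so width = 2 * z * SE_est = 2 * 1.645 * 4.718337
Width = 15.5233

15.5233


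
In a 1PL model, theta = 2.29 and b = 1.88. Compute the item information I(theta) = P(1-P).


P = 1/(1+exp(-(2.29-1.88))) = 0.6011
I = P*(1-P) = 0.6011 * 0.3989
I = 0.2398

0.2398


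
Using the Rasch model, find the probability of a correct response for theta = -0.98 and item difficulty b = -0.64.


theta - b = -0.98 - -0.64 = -0.34
exp(-(theta - b)) = exp(0.34) = 1.4049
P = 1 / (1 + 1.4049)
P = 0.4158

0.4158


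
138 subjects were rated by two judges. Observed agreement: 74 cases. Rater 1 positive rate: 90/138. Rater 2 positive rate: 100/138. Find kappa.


P_o = 74/138 = 0.536232
P_e = (90*100 + 48*38) / 19044 = 0.568368
kappa = (P_o - P_e) / (1 - P_e)
kappa = (0.536232 - 0.568368) / (1 - 0.568368)
kappa = -0.0745

-0.0745


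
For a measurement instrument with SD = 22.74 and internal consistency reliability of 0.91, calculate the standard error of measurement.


SEM = SD * sqrt(1 - rxx)
SEM = 22.74 * sqrt(1 - 0.91)
SEM = 22.74 * sqrt(0.09) = 22.74 * 0.3
SEM = 6.822

6.822


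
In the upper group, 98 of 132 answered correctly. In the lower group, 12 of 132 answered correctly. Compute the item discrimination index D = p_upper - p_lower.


p_upper = 98/132 = 0.7424
p_lower = 12/132 = 0.0909
D = 0.7424 - 0.0909 = 0.6515

0.6515


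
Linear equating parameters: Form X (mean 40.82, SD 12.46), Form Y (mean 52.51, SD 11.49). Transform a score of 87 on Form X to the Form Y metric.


slope = SD_Y / SD_X = 11.49 / 12.46 ~ 0.9222
intercept = mean_Y - slope * mean_X = 52.51 - (11.49 / 12.46) * 40.82 ~ 14.8678
Y = slope * X + intercept. To avoid rounding drift from the rounded slope/intercept, evaluate the equivalent form Y = mean_Y + SD_Y * (X - mean_X) / SD_X at full precision:
Y = 52.51 + 11.49 * (87 - 40.82) / 12.46
Y = 52.51 + 11.49 * 46.18 / 12.46
Y = 52.51 + 530.6082 / 12.46
Y = 52.51 + 42.5849
Y = 95.0949

95.0949


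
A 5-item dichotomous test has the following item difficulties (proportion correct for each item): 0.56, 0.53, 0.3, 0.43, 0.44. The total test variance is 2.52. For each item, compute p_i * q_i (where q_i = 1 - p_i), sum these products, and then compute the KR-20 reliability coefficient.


For each item, compute p_i * q_i:
  Item 1: 0.56 * 0.44 = 0.2464
  Item 2: 0.53 * 0.47 = 0.2491
  Item 3: 0.3 * 0.7 = 0.21
  Item 4: 0.43 * 0.57 = 0.2451
  Item 5: 0.44 * 0.56 = 0.2464
Sum(p_i * q_i) = 0.2464 + 0.2491 + 0.21 + 0.2451 + 0.2464 = 1.197
KR-20 = (k/(k-1)) * (1 - Sum(p_i*q_i) / Var_total)
= (5/4) * (1 - 1.197/2.52)
= 1.25 * 0.525
KR-20 = 0.6562

0.6562


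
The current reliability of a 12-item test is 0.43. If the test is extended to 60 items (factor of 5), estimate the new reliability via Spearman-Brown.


r_new = (n * rxx) / (1 + (n-1) * rxx)
r_new = (5 * 0.43) / (1 + 4 * 0.43)
r_new = 2.15 / 2.72
r_new = 0.7904

0.7904


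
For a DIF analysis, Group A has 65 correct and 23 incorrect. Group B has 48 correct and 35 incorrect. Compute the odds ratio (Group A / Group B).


Odds_A = 65/23 = 2.8261
Odds_B = 48/35 = 1.3714
OR = Odds_A / Odds_B = 2.8261 / 1.3714
Exactly, OR = (65 * 35) / (23 * 48) = 2275 / 1104
OR = 2.0607

2.0607


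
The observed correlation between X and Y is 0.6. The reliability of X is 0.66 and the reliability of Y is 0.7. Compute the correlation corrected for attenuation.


r_corrected = rxy / sqrt(rxx * ryy)
= 0.6 / sqrt(0.66 * 0.7)
= 0.6 / sqrt(0.462)
= 0.6 / 0.679706
r_corrected = 0.8827

0.8827


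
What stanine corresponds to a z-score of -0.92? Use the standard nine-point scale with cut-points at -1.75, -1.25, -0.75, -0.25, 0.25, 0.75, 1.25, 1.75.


Stanine boundaries: [-1.75, -1.25, -0.75, -0.25, 0.25, 0.75, 1.25, 1.75]
z = -0.92
Check each boundary:
  z >= -1.75 -> could be stanine 2
  z >= -1.25 -> could be stanine 3
  z < -0.75
  z < -0.25
  z < 0.25
  z < 0.75
  z < 1.25
  z < 1.75
Highest qualifying boundary gives stanine = 3

3


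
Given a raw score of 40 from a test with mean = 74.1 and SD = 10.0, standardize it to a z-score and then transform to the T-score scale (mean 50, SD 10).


z = (X - mean) / SD = (40 - 74.1) / 10.0
z = -34.1 / 10.0
z = -3.41
T-score = T = 50 + 10z
Carry z at full precision (z = -34.1 / 10.0) into the conversion:
T-score = 50 + 10 * (-34.1 / 10.0) = 50 + -341 / 10.0
T-score = 50 + -34.1
T-score = 15.9

15.9


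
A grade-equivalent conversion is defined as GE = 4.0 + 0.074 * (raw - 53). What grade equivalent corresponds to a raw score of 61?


raw - median = 61 - 53 = 8
slope * diff = 0.074 * 8 = 0.592
GE = 4.0 + 0.592
GE = 4.592

4.592


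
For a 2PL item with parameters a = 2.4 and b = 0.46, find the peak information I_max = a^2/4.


For 2PL, max info at theta = b = 0.46
I_max = a^2 / 4 = 2.4^2 / 4
= 5.76 / 4
I_max = 1.44

1.44


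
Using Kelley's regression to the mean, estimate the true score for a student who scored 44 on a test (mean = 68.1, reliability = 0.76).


T_est = rxx * X + (1 - rxx) * mean
T_est = 0.76 * 44 + 0.24 * 68.1
T_est = 33.44 + 16.344
T_est = 49.784

49.784


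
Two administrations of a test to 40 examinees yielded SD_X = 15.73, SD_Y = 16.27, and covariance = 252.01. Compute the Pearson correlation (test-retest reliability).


r = cov(X,Y) / (SD_X * SD_Y)
r = 252.01 / (15.73 * 16.27)
r = 252.01 / 255.9271
r = 0.9847

0.9847


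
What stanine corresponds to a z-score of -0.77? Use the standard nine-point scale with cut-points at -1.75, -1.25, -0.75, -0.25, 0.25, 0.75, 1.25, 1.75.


Stanine boundaries: [-1.75, -1.25, -0.75, -0.25, 0.25, 0.75, 1.25, 1.75]
z = -0.77
Check each boundary:
  z >= -1.75 -> could be stanine 2
  z >= -1.25 -> could be stanine 3
  z < -0.75
  z < -0.25
  z < 0.25
  z < 0.75
  z < 1.25
  z < 1.75
Highest qualifying boundary gives stanine = 3

3


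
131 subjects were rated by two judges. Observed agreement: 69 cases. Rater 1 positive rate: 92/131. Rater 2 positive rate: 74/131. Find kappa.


P_o = 69/131 = 0.526718
P_e = (92*74 + 39*57) / 17161 = 0.526251
kappa = (P_o - P_e) / (1 - P_e)
kappa = (0.526718 - 0.526251) / (1 - 0.526251)
kappa = 0.001

0.001


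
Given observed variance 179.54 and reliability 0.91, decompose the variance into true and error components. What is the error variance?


var_true = rxx * var_obs = 0.91 * 179.54 = 163.3814
var_error = var_obs - var_true
var_error = 179.54 - 163.3814
var_error = 16.1586

16.1586


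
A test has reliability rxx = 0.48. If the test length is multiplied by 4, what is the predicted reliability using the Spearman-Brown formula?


r_new = (n * rxx) / (1 + (n-1) * rxx)
r_new = (4 * 0.48) / (1 + 3 * 0.48)
r_new = 1.92 / 2.44
r_new = 0.7869

0.7869


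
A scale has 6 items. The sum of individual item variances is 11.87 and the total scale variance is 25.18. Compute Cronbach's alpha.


alpha = (k/(k-1)) * (1 - sum(si^2)/s_total^2)
= (6/5) * (1 - 11.87/25.18)
alpha = 0.6343

0.6343


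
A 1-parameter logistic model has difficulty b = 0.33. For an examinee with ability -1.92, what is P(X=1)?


theta - b = -1.92 - 0.33 = -2.25
exp(-(theta - b)) = exp(2.25) = 9.4877
P = 1 / (1 + 9.4877)
P = 0.0953

0.0953


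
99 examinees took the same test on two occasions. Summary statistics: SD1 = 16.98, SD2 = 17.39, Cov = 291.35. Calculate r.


r = cov(X,Y) / (SD_X * SD_Y)
r = 291.35 / (16.98 * 17.39)
r = 291.35 / 295.2822
r = 0.9867

0.9867


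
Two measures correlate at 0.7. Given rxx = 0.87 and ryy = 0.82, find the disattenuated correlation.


r_corrected = rxy / sqrt(rxx * ryy)
= 0.7 / sqrt(0.87 * 0.82)
= 0.7 / sqrt(0.7134)
= 0.7 / 0.84463
r_corrected = 0.8288

0.8288


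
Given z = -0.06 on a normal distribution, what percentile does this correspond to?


CDF(z) = 0.5 * (1 + erf(z/sqrt(2)))
erf(-0.0424) = -0.0478
CDF = 0.4761
Percentile rank = 0.4761 * 100 = 47.61

47.61
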